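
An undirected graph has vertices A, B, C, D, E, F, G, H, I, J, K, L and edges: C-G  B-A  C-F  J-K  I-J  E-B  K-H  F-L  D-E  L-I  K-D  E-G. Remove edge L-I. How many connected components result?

1

L and I are still connected via L-F-C-G-E-D-K-J-I, so the component count stays at 1.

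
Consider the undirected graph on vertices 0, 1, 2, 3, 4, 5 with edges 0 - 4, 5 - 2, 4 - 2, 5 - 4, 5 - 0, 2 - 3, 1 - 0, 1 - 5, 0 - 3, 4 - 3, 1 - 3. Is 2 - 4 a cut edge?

After removing 2 - 4, the path 2-5-4 still connects them, so the edge is not a bridge.

No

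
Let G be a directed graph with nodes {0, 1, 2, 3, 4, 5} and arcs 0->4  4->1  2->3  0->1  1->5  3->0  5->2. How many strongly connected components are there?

{0, 1, 2, 3, 4, 5} are all mutually reachable — one SCC of size 6.
That gives 1 strongly connected component.

1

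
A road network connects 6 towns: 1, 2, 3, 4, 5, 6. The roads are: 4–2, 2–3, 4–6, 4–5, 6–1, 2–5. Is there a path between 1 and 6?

Yes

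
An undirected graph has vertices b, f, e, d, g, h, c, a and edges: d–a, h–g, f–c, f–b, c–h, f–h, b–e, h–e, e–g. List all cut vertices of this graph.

Removing h, for instance, still leaves 2 components. No single vertex removal increases the component count — the graph has no articulation points.

none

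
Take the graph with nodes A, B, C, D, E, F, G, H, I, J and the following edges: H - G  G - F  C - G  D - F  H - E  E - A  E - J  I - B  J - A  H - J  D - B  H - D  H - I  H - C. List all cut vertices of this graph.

H

Removing H increases the component count from 1 to 2, so H is a cut vertex.
By contrast removing C leaves 1 component; it is not a cut vertex. No other vertex is a cut vertex either.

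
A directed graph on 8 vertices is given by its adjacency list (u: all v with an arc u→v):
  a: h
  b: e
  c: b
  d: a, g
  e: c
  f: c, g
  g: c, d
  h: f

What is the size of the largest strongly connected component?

5

{a, d, f, g, h} are all mutually reachable — one SCC of size 5.
{b, c, e} are all mutually reachable — one SCC of size 3.
The largest has 5 vertices.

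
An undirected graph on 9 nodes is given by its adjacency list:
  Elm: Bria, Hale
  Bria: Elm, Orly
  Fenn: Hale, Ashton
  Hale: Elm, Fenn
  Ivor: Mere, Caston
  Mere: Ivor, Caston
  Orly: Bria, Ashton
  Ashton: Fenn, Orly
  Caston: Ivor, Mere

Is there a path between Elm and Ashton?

From Elm we can reach Elm, Bria, Fenn, Hale, Orly, Ashton, which includes Ashton.

Yes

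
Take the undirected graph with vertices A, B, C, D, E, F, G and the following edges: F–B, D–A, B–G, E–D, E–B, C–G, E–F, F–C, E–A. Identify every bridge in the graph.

The edges on the cycle E-D-A-E are not bridges since each lies on that cycle.
Every edge lies on some cycle, so there are no bridges.

none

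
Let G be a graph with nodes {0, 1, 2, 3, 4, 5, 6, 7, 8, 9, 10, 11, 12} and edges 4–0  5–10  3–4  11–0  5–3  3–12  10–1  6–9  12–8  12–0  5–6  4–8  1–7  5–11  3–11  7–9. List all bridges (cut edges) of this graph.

none

The edges on the cycle 3-12-8-4-3 are not bridges since each lies on that cycle.
Every edge lies on some cycle, so there are no bridges.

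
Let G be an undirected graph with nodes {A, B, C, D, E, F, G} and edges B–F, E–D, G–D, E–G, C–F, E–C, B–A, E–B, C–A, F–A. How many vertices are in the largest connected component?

7

Starting from A we can reach A, B, C, D, E, F, G. That is one component of size 7.
The largest has 7 vertices.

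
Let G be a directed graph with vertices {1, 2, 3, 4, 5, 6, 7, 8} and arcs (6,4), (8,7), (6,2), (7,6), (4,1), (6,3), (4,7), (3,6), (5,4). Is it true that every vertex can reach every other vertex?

There is no directed path from 4 to 8, so the graph is not strongly connected.

No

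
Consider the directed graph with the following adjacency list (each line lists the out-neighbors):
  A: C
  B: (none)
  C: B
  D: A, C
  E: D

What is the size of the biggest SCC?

1

{B} is an SCC by itself.
{C} is an SCC by itself.
{A} is an SCC by itself.
{D} is an SCC by itself.
{E} is an SCC by itself.
The largest has 1 vertex.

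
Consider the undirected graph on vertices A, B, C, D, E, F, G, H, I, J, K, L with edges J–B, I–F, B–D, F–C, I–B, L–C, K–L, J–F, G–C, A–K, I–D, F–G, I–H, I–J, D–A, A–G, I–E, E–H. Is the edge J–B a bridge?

After removing J–B, the path J-I-B still connects them, so the edge is not a bridge.

No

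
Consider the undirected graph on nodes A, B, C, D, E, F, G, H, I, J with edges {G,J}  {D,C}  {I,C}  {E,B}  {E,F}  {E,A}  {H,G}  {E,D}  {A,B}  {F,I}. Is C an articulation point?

No

Deleting C leaves 2 components (was 2), so C is not a cut vertex.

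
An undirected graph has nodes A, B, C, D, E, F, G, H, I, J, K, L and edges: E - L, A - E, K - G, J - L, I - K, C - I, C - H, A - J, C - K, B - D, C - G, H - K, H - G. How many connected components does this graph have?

4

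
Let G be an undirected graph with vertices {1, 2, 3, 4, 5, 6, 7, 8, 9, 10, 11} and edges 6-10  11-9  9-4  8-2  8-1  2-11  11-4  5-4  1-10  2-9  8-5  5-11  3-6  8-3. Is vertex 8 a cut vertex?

Yes

Deleting 8 raises the number of components from 2 to 3, so 8 is a cut vertex.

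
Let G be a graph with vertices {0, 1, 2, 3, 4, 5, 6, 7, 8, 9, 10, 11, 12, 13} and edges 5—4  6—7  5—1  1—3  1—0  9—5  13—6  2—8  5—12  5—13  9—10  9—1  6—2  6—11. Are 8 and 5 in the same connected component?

Yes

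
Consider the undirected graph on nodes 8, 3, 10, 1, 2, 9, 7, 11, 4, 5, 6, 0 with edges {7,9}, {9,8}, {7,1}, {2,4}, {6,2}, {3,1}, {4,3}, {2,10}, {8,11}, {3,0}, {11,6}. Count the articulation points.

Removing 2 increases the component count from 2 to 3, so 2 is a cut vertex.
Removing 3 increases the component count from 2 to 3, so 3 is a cut vertex.
By contrast removing 4 leaves 2 components; it is not a cut vertex. No other vertex is a cut vertex either.

2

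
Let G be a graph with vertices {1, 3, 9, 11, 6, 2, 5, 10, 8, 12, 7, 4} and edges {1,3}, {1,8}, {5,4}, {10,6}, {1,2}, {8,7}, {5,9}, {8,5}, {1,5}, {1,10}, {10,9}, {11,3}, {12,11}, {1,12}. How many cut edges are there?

The edges on the cycle 1-8-5-9-10-1 are not bridges since each lies on that cycle.
But removing 4—5 disconnects 4 from 5; removing 6—10 disconnects 6 from 10; removing 7—8 disconnects 7 from 8; removing 1—2 disconnects 1 from 2 — these are bridges.
That makes 4 bridges.

4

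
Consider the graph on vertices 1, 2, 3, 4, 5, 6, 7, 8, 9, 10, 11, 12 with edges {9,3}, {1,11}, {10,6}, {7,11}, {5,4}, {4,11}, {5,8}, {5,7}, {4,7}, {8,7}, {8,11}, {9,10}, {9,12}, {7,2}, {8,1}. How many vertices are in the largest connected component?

Starting from 3 we can reach 3, 6, 9, 10, 12. That is one component of size 5.
Starting from 1 we can reach 1, 2, 4, 5, 7, 8, 11. That is one component of size 7.
The largest has 7 vertices.

7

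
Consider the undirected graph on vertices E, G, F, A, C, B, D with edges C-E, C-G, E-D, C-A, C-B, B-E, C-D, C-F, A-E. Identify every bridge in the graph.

The edges on the cycle C-B-E-A-C are not bridges since each lies on that cycle.
But removing G-C disconnects G from C; removing F-C disconnects F from C — these are bridges.

C-F, C-G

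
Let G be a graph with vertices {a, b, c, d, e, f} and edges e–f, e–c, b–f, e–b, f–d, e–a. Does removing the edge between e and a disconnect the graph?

Yes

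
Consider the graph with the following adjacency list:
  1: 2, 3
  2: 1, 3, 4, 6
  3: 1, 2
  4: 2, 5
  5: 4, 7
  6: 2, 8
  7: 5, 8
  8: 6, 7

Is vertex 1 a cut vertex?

No

Deleting 1 leaves 1 component (was 1) (its neighbors 2, 3 remain connected to each other), so 1 is not a cut vertex.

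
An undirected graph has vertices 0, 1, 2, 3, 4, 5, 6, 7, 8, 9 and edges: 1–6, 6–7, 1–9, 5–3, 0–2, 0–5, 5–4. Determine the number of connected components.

3

8 is isolated — a component by itself.
Starting from 1 we can reach 1, 6, 7, 9. That is one component of size 4.
Starting from 0 we can reach 0, 2, 3, 4, 5. That is one component of size 5.
Total: 3 components.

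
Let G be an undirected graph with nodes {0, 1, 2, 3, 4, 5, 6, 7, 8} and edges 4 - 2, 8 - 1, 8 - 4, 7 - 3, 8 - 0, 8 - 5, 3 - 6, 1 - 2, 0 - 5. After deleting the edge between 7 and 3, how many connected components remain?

3

Before removal there are 2 components.
7 - 3 is a bridge — removing it separates 7's side from 3's side.
After removal: 3 components.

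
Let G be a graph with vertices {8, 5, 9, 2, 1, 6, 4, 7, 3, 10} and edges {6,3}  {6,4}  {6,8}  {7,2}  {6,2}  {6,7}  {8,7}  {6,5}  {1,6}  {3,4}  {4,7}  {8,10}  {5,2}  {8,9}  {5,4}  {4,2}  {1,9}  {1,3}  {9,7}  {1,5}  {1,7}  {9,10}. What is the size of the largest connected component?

10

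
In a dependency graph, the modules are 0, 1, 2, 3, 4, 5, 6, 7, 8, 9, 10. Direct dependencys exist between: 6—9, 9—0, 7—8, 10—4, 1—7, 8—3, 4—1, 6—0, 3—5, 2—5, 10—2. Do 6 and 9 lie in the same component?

Yes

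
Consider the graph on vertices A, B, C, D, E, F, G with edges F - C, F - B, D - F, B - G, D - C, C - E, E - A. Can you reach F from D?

Yes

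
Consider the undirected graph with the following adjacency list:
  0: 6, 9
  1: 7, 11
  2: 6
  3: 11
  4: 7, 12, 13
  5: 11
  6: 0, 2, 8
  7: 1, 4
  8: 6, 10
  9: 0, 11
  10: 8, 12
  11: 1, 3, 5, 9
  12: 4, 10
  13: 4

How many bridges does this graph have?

4

The edges on the cycle 9-0-6-8-10-12-4-7-1-11-9 are not bridges since each lies on that cycle.
But removing 11-5 disconnects 11 from 5; removing 13-4 disconnects 13 from 4; removing 11-3 disconnects 11 from 3; removing 6-2 disconnects 6 from 2 — these are bridges.
That makes 4 bridges.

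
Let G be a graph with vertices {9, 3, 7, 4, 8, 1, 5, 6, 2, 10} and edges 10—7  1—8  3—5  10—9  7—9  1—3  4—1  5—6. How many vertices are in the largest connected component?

6

2 is isolated — a component by itself.
Starting from 7 we can reach 7, 9, 10. That is one component of size 3.
Starting from 1 we can reach 1, 3, 4, 5, 6, 8. That is one component of size 6.
The largest has 6 vertices.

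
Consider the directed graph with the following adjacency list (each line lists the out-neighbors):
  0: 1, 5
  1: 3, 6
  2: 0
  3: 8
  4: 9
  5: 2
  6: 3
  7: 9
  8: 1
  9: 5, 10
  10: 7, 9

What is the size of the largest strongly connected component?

{1, 3, 6, 8} are all mutually reachable — one SCC of size 4.
{7, 9, 10} are all mutually reachable — one SCC of size 3.
{0, 2, 5} are all mutually reachable — one SCC of size 3.
{4} is an SCC by itself.
The largest has 4 vertices.

4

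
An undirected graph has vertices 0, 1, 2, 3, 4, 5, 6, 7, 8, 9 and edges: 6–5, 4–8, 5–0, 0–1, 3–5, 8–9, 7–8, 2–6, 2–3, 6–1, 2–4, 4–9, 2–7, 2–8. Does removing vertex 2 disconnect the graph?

Deleting 2 raises the number of components from 1 to 2, so 2 is a cut vertex.

Yes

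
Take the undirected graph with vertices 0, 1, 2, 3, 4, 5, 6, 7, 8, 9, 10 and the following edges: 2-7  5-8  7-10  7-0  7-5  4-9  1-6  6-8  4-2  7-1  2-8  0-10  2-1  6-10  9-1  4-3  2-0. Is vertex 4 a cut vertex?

Yes

Deleting 4 raises the number of components from 1 to 2, so 4 is a cut vertex.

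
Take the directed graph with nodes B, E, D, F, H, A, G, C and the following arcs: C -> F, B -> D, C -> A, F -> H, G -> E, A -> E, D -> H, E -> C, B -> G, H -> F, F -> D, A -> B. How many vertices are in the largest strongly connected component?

{A, B, C, E, G} are all mutually reachable — one SCC of size 5.
{D, F, H} are all mutually reachable — one SCC of size 3.
The largest has 5 vertices.

5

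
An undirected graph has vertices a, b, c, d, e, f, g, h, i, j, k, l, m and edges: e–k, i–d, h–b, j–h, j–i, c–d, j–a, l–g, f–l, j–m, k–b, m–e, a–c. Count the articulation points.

Removing j increases the component count from 2 to 3, so j is a cut vertex.
Removing l increases the component count from 2 to 3, so l is a cut vertex.
By contrast removing c leaves 2 components; it is not a cut vertex. No other vertex is a cut vertex either.

2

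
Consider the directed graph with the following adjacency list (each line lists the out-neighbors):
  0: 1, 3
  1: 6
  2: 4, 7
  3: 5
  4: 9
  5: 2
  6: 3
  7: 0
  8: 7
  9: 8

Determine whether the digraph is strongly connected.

Yes

From 8 we can reach every vertex (0, 1, 2, 3, 4, 5, 6, 7, 8, 9), and every vertex can reach 8 (0, 1, 2, 3, 4, 5, 6, 7, 8, 9). So the whole graph is one strongly connected component.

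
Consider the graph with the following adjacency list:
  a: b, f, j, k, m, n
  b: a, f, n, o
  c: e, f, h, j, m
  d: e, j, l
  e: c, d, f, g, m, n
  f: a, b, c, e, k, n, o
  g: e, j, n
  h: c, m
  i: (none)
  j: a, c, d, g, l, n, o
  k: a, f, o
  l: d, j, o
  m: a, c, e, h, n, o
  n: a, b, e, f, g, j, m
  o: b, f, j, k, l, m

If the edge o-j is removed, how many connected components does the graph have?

2

o and j are still connected via o-l-j, so the component count stays at 2.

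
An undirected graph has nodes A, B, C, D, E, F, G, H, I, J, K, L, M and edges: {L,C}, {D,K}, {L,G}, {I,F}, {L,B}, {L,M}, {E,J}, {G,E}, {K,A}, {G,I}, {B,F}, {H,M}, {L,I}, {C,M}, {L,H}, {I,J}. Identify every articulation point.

K, L

Removing K increases the component count from 2 to 3, so K is a cut vertex.
Removing L increases the component count from 2 to 3, so L is a cut vertex.
By contrast removing H leaves 2 components; it is not a cut vertex. No other vertex is a cut vertex either.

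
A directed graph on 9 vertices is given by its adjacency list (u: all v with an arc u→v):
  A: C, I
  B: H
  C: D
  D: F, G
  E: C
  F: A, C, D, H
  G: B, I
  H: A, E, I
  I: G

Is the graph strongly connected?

Yes

From C we can reach every vertex (A, B, C, D, E, F, G, H, I), and every vertex can reach C (A, B, C, D, E, F, G, H, I). So the whole graph is one strongly connected component.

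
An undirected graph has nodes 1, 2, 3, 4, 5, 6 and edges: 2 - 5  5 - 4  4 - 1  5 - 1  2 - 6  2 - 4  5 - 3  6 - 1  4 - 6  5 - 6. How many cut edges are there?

1

The edges on the cycle 5-4-6-5 are not bridges since each lies on that cycle.
But removing 5 - 3 disconnects 5 from 3 — this is a bridge.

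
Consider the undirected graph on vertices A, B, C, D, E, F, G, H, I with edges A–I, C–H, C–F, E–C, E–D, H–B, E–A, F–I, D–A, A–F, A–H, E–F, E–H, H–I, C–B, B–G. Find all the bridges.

The edges on the cycle E-D-A-F-C-E are not bridges since each lies on that cycle.
But removing B–G disconnects B from G — this is a bridge.

B-G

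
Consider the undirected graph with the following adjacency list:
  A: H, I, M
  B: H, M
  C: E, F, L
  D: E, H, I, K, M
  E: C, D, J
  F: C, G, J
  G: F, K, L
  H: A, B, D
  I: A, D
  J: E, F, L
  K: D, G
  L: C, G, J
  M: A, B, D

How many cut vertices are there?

1

Removing D increases the component count from 1 to 2, so D is a cut vertex.
By contrast removing K leaves 1 component; it is not a cut vertex. No other vertex is a cut vertex either.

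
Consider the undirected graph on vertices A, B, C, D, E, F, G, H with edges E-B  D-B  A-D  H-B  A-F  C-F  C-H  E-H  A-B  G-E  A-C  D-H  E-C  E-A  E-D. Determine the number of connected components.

Starting from A we can reach A, B, C, D, E, F, G, H. That is one component of size 8.
Total: 1 component.

1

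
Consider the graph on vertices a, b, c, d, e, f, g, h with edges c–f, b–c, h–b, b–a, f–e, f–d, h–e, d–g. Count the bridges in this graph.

3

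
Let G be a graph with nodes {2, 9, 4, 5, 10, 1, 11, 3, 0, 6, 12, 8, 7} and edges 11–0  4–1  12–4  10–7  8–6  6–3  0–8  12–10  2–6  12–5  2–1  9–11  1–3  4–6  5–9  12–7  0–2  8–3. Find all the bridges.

The edges on the cycle 12-10-7-12 are not bridges since each lies on that cycle.
Every edge lies on some cycle, so there are no bridges.

none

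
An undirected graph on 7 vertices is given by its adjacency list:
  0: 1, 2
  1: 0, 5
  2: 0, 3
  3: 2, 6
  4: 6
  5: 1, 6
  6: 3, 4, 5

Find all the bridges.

The edges on the cycle 6-5-1-0-2-3-6 are not bridges since each lies on that cycle.
But removing 6-4 disconnects 6 from 4 — this is a bridge.

4-6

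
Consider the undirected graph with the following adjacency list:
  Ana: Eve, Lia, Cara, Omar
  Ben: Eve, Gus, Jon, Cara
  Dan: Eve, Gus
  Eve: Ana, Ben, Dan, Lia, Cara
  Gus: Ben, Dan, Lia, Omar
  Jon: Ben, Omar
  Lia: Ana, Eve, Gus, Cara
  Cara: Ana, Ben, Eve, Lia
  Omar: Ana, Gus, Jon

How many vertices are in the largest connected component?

9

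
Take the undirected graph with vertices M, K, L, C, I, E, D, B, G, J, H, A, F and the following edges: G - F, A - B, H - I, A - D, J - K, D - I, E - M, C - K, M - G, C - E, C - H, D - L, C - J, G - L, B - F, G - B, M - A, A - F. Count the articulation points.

1

Removing C increases the component count from 1 to 2, so C is a cut vertex.
By contrast removing I leaves 1 component; it is not a cut vertex. No other vertex is a cut vertex either.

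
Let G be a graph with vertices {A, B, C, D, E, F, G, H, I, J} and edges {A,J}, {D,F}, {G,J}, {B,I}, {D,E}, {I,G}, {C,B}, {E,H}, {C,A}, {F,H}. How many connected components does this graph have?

2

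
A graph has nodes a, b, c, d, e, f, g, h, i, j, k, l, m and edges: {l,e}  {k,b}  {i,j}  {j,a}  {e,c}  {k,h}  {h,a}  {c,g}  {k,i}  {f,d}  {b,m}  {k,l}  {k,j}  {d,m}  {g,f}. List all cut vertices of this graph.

k

Removing k increases the component count from 1 to 2, so k is a cut vertex.
By contrast removing j leaves 1 component; it is not a cut vertex. No other vertex is a cut vertex either.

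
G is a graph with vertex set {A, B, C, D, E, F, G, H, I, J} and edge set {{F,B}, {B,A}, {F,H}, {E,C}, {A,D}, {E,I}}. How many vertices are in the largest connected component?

5

G is isolated — a component by itself.
J is isolated — a component by itself.
Starting from C we can reach C, E, I. That is one component of size 3.
Starting from A we can reach A, B, D, F, H. That is one component of size 5.
The largest has 5 vertices.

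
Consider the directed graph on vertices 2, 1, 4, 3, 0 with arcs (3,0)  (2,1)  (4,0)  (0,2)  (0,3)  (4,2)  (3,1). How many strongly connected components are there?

{0, 3} are all mutually reachable — one SCC of size 2.
{2} is an SCC by itself.
{4} is an SCC by itself.
{1} is an SCC by itself.
That gives 4 strongly connected components.

4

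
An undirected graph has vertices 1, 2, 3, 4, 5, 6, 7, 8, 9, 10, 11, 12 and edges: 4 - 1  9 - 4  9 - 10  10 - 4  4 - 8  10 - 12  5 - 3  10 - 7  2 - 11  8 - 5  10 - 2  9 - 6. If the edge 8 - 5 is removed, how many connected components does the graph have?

Before removal there is 1 component.
8 - 5 is a bridge — removing it separates 8's side from 5's side.
After removal: 2 components.

2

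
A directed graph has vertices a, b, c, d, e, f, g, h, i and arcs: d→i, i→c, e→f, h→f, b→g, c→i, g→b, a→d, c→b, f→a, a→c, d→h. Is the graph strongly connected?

There is no directed path from c to h, so the graph is not strongly connected.

No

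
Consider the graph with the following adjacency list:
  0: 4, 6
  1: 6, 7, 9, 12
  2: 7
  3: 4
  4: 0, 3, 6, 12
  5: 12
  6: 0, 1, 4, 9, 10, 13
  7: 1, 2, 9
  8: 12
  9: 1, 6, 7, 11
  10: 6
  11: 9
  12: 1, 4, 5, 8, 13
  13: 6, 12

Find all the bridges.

10-6, 11-9, 12-5, 12-8, 2-7, 3-4

The edges on the cycle 6-4-0-6 are not bridges since each lies on that cycle.
But removing 12-8 disconnects 12 from 8; removing 10-6 disconnects 10 from 6; removing 2-7 disconnects 2 from 7; removing 9-11 disconnects 9 from 11 — these are bridges.
In total 6 edges are bridges.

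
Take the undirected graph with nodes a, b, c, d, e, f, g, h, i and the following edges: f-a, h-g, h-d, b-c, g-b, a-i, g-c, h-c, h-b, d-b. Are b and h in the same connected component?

From b we can reach b, c, d, g, h, which includes h.

Yes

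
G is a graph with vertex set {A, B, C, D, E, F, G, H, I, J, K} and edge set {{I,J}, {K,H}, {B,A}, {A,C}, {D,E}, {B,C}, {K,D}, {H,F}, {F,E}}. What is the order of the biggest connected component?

5

G is isolated — a component by itself.
Starting from I we can reach I, J. That is one component of size 2.
Starting from A we can reach A, B, C. That is one component of size 3.
Starting from D we can reach D, E, F, H, K. That is one component of size 5.
The largest has 5 vertices.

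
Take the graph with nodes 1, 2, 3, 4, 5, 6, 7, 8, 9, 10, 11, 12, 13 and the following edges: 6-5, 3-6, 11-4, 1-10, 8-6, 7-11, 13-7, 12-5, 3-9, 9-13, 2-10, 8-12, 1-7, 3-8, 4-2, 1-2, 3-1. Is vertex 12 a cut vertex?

No

Deleting 12 leaves 1 component (was 1) (its neighbors 5, 8 remain connected to each other), so 12 is not a cut vertex.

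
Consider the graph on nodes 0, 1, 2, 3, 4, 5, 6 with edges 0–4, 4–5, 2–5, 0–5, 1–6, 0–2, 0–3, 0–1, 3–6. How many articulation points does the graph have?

1

Removing 0 increases the component count from 1 to 2, so 0 is a cut vertex.
By contrast removing 1 leaves 1 component; it is not a cut vertex. No other vertex is a cut vertex either.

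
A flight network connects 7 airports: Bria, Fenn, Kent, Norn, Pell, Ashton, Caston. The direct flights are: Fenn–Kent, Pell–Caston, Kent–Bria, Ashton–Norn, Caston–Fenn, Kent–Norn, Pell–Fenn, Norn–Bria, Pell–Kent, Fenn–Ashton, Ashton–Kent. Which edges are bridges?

The edges on the cycle Pell-Caston-Fenn-Pell are not bridges since each lies on that cycle.
Every edge lies on some cycle, so there are no bridges.

none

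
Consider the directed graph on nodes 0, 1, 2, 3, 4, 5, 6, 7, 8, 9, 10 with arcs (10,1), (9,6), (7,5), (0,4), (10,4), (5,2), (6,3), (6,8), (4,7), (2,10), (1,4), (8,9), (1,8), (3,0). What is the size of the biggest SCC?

11

{0, 1, 2, 3, 4, 5, 6, 7, 8, 9, 10} are all mutually reachable — one SCC of size 11.
The largest has 11 vertices.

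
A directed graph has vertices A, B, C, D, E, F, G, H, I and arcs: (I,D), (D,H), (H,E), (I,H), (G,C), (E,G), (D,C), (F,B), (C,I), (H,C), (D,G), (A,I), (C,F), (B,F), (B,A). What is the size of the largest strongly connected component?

{A, B, C, D, E, F, G, H, I} are all mutually reachable — one SCC of size 9.
The largest has 9 vertices.

9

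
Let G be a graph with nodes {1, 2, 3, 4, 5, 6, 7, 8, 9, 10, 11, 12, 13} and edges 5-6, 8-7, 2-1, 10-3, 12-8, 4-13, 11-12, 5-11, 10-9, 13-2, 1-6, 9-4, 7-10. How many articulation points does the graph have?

1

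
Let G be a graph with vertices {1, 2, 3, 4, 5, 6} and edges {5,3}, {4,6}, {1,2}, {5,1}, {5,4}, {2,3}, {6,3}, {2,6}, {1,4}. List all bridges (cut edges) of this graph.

none

The edges on the cycle 5-1-2-6-3-5 are not bridges since each lies on that cycle.
Every edge lies on some cycle, so there are no bridges.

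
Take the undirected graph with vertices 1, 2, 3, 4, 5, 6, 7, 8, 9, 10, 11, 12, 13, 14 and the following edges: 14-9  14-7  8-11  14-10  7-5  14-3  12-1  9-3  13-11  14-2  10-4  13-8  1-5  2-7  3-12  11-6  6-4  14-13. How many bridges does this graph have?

The edges on the cycle 14-9-3-14 are not bridges since each lies on that cycle.
Every edge lies on some cycle, so there are no bridges.

0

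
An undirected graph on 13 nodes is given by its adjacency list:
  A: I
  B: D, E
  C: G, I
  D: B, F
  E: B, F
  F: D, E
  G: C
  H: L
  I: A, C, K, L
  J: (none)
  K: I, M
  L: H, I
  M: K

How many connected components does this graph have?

J is isolated — a component by itself.
Starting from B we can reach B, D, E, F. That is one component of size 4.
Starting from A we can reach A, C, G, H, I, K, L, M. That is one component of size 8.
Total: 3 components.

3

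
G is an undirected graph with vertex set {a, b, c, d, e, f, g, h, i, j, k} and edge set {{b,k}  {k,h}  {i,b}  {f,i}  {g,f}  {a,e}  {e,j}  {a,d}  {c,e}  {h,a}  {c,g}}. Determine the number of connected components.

Starting from a we can reach a, b, c, d, e, f, g, h, i, j, k. That is one component of size 11.
Total: 1 component.

1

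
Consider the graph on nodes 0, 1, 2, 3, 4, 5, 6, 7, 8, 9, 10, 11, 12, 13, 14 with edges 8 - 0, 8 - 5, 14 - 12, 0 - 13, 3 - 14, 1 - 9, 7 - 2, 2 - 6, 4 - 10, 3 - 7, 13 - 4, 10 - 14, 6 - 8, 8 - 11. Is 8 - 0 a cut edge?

No

After removing 8 - 0, the path 8-6-2-7-3-14-10-4-13-0 still connects them, so the edge is not a bridge.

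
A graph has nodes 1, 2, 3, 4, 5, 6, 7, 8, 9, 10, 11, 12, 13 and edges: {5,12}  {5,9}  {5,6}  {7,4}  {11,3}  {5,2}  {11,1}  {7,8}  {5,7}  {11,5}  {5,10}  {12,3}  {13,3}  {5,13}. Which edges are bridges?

1-11, 10-5, 2-5, 4-7, 5-6, 5-7, 5-9, 7-8

The edges on the cycle 11-5-13-3-11 are not bridges since each lies on that cycle.
But removing 5–7 disconnects 5 from 7; removing 7–8 disconnects 7 from 8; removing 11–1 disconnects 11 from 1; removing 9–5 disconnects 9 from 5 — these are bridges.
In total 8 edges are bridges.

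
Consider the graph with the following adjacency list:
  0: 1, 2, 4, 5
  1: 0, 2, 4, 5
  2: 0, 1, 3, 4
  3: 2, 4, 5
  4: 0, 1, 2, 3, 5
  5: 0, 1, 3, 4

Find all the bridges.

none

The edges on the cycle 4-5-0-4 are not bridges since each lies on that cycle.
Every edge lies on some cycle, so there are no bridges.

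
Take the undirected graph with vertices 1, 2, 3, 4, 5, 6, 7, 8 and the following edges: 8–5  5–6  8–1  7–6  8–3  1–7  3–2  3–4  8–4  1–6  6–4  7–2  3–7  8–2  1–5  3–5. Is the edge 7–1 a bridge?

No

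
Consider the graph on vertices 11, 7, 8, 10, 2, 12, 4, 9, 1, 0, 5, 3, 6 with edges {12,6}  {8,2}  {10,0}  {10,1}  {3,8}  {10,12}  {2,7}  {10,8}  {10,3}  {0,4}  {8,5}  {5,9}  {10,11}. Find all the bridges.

The edges on the cycle 10-3-8-10 are not bridges since each lies on that cycle.
But removing 8–2 disconnects 8 from 2; removing 10–11 disconnects 10 from 11; removing 8–5 disconnects 8 from 5; removing 12–6 disconnects 12 from 6 — these are bridges.
In total 10 edges are bridges.

0-10, 0-4, 1-10, 10-11, 10-12, 12-6, 2-7, 2-8, 5-8, 5-9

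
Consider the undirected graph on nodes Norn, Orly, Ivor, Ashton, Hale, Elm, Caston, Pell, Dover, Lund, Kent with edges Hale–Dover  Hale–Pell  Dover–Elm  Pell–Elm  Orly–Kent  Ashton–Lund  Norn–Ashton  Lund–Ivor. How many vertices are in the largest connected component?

Caston is isolated — a component by itself.
Starting from Kent we can reach Kent, Orly. That is one component of size 2.
Starting from Ivor we can reach Ivor, Lund, Norn, Ashton. That is one component of size 4.
Starting from Elm we can reach Elm, Hale, Pell, Dover. That is one component of size 4.
The largest has 4 vertices.

4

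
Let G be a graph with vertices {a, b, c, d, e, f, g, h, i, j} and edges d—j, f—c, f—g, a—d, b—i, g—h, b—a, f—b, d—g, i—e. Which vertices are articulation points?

b, d, f, g, i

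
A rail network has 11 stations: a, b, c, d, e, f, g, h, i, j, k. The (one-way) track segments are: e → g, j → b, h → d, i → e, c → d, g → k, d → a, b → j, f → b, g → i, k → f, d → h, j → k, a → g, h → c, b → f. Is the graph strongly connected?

There is no directed path from e to h, so the graph is not strongly connected.

No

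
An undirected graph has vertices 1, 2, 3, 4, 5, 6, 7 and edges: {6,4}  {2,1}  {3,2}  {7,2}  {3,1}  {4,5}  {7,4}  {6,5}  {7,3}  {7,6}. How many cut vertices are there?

1

Removing 7 increases the component count from 1 to 2, so 7 is a cut vertex.
By contrast removing 3 leaves 1 component; it is not a cut vertex. No other vertex is a cut vertex either.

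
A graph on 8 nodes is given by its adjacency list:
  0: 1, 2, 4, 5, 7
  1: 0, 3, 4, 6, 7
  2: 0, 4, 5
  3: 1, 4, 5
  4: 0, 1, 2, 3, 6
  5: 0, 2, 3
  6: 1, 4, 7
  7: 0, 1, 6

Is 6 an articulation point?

No

Deleting 6 leaves 1 component (was 1) (its neighbors 1, 4, 7 remain connected to each other), so 6 is not a cut vertex.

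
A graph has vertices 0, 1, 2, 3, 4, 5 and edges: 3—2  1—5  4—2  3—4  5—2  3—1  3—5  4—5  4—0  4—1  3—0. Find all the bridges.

none

The edges on the cycle 3-4-1-5-3 are not bridges since each lies on that cycle.
Every edge lies on some cycle, so there are no bridges.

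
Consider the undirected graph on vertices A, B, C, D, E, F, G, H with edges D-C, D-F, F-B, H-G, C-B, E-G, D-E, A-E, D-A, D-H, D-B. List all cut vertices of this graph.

Removing D increases the component count from 1 to 2, so D is a cut vertex.
By contrast removing B leaves 1 component; it is not a cut vertex. No other vertex is a cut vertex either.

D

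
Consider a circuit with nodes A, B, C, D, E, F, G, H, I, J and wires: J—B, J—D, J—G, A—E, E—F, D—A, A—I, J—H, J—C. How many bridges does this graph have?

9

removing J—C disconnects J from C; removing J—G disconnects J from G; removing A—I disconnects A from I; removing J—H disconnects J from H — these are bridges.
In total 9 edges are bridges.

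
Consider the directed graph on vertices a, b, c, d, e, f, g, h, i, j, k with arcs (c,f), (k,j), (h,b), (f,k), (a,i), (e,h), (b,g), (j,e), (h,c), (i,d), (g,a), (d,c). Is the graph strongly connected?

Yes

From a we can reach every vertex (a, b, c, d, e, f, g, h, i, j, k), and every vertex can reach a (a, b, c, d, e, f, g, h, i, j, k). So the whole graph is one strongly connected component.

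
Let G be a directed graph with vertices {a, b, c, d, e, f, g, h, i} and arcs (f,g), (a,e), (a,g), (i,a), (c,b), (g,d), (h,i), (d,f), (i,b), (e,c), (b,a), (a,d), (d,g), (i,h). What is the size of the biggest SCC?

{a, b, c, e} are all mutually reachable — one SCC of size 4.
{d, f, g} are all mutually reachable — one SCC of size 3.
{h, i} are all mutually reachable — one SCC of size 2.
The largest has 4 vertices.

4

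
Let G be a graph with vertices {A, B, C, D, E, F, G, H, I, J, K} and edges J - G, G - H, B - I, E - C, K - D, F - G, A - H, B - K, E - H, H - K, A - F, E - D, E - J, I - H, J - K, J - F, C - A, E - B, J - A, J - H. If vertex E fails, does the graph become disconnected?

No

Deleting E leaves 1 component (was 1) (its neighbors B, C, D, H, J remain connected to each other), so E is not a cut vertex.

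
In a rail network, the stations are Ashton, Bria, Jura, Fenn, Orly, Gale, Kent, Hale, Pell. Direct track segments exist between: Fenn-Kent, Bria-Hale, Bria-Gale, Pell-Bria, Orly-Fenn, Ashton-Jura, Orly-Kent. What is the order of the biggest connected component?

4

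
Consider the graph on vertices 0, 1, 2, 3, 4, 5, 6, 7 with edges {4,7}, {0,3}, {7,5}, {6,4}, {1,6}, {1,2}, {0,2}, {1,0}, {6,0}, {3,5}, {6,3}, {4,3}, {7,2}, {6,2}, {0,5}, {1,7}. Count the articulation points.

Removing 3, for instance, still leaves 1 component. No single vertex removal increases the component count — the graph has no articulation points.

0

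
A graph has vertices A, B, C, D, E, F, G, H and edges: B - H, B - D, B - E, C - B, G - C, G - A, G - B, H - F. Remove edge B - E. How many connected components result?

Before removal there is 1 component.
B - E is a bridge — removing it separates B's side from E's side.
After removal: 2 components.

2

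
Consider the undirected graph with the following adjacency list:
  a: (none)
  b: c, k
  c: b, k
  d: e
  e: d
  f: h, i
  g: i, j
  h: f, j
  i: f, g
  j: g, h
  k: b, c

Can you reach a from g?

No

The component containing g is {f, g, h, i, j}, and a is not in it.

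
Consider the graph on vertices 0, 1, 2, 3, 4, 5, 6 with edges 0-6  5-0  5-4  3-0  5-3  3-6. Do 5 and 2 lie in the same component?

The component containing 5 is {0, 3, 4, 5, 6}, and 2 is not in it.

No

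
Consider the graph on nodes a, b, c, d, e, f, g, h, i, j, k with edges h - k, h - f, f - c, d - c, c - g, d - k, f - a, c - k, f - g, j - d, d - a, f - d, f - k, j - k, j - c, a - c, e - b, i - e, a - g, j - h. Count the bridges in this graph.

2

The edges on the cycle f-d-c-a-f are not bridges since each lies on that cycle.
But removing i - e disconnects i from e; removing e - b disconnects e from b — these are bridges.
That makes 2 bridges.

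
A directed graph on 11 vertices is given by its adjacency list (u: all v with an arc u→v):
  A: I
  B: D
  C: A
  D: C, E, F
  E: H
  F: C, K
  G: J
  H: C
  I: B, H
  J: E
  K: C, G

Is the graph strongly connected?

Yes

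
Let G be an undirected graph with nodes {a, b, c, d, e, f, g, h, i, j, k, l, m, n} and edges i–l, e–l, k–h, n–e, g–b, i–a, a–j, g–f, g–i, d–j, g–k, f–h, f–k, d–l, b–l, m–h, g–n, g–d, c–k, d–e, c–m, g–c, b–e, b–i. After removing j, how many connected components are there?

1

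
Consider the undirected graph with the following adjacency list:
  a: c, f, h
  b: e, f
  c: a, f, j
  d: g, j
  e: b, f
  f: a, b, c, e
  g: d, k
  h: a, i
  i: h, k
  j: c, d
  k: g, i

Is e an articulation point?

No

Deleting e leaves 1 component (was 1) (its neighbors b, f remain connected to each other), so e is not a cut vertex.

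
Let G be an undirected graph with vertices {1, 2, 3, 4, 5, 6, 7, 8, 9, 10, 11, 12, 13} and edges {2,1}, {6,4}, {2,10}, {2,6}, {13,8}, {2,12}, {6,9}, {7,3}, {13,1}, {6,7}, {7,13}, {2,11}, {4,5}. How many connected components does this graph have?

Starting from 1 we can reach 1, 2, 3, 4, 5, 6, 7, 8, 9, 10, 11, 12, 13. That is one component of size 13.
Total: 1 component.

1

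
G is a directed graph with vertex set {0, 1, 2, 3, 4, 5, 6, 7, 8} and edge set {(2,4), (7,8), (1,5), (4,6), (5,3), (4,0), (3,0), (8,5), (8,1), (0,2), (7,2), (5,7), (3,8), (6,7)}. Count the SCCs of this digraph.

{0, 1, 2, 3, 4, 5, 6, 7, 8} are all mutually reachable — one SCC of size 9.
That gives 1 strongly connected component.

1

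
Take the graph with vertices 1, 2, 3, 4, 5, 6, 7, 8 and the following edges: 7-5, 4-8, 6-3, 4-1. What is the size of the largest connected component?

2 is isolated — a component by itself.
Starting from 3 we can reach 3, 6. That is one component of size 2.
Starting from 5 we can reach 5, 7. That is one component of size 2.
Starting from 1 we can reach 1, 4, 8. That is one component of size 3.
The largest has 3 vertices.

3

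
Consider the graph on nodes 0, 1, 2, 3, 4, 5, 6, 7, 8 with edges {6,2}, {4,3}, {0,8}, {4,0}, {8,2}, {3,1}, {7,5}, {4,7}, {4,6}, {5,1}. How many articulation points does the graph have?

1

Removing 4 increases the component count from 1 to 2, so 4 is a cut vertex.
By contrast removing 1 leaves 1 component; it is not a cut vertex. No other vertex is a cut vertex either.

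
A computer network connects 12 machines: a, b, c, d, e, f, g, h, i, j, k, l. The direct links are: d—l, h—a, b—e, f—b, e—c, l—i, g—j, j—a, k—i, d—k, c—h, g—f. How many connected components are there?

Starting from d we can reach d, i, k, l. That is one component of size 4.
Starting from a we can reach a, b, c, e, f, g, h, j. That is one component of size 8.
Total: 2 components.

2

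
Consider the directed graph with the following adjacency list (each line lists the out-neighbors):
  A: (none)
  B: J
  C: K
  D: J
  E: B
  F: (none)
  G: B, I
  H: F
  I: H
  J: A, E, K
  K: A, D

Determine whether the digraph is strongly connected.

There is no directed path from D to C, so the graph is not strongly connected.

No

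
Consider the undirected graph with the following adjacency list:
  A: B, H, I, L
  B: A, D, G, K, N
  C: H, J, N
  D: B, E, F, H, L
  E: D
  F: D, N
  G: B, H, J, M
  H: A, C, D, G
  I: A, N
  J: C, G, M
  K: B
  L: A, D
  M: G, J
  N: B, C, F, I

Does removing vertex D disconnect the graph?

Yes

Deleting D raises the number of components from 1 to 2, so D is a cut vertex.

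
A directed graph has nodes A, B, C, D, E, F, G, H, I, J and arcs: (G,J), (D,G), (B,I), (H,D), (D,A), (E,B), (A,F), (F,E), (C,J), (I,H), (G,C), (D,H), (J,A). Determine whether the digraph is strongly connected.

From H we can reach every vertex (A, B, C, D, E, F, G, H, I, J), and every vertex can reach H (A, B, C, D, E, F, G, H, I, J). So the whole graph is one strongly connected component.

Yes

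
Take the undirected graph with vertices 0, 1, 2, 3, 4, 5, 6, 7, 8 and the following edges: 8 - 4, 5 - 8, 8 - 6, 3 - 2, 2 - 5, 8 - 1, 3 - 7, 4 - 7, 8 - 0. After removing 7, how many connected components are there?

With 7 gone, the remaining components are: {0, 1, 2, 3, 4, 5, 6, 8}.
That is 1 component.

1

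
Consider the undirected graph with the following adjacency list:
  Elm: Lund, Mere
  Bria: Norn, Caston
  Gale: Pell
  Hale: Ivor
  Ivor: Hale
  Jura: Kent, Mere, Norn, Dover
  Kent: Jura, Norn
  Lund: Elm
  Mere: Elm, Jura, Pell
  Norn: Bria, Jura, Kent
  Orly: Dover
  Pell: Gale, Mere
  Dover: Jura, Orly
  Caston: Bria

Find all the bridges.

The edges on the cycle Jura-Kent-Norn-Jura are not bridges since each lies on that cycle.
But removing Caston-Bria disconnects Caston from Bria; removing Lund-Elm disconnects Lund from Elm; removing Jura-Dover disconnects Jura from Dover; removing Norn-Bria disconnects Norn from Bria — these are bridges.
In total 10 edges are bridges.

Bria-Caston, Bria-Norn, Dover-Jura, Dover-Orly, Elm-Lund, Elm-Mere, Gale-Pell, Hale-Ivor, Jura-Mere, Mere-Pell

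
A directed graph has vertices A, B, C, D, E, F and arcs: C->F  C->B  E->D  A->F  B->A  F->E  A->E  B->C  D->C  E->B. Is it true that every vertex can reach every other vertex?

From F we can reach every vertex (A, B, C, D, E, F), and every vertex can reach F (A, B, C, D, E, F). So the whole graph is one strongly connected component.

Yes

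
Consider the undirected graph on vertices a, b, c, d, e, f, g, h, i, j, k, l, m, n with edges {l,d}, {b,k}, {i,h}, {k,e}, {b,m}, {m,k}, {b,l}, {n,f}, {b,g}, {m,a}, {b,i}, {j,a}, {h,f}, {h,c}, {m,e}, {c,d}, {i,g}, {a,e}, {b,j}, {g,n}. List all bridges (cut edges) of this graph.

none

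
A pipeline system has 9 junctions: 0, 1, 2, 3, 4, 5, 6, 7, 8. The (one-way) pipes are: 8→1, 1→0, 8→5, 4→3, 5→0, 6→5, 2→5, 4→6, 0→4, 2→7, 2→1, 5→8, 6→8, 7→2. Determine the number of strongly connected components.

3

{0, 1, 4, 5, 6, 8} are all mutually reachable — one SCC of size 6.
{2, 7} are all mutually reachable — one SCC of size 2.
{3} is an SCC by itself.
That gives 3 strongly connected components.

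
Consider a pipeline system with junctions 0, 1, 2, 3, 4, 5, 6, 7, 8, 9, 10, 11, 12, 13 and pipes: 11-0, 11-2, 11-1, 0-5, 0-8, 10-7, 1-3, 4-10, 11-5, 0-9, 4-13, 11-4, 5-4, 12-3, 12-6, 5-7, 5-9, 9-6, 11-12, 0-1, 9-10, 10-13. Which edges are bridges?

0-8, 11-2

The edges on the cycle 11-12-6-9-5-0-11 are not bridges since each lies on that cycle.
But removing 2-11 disconnects 2 from 11; removing 8-0 disconnects 8 from 0 — these are bridges.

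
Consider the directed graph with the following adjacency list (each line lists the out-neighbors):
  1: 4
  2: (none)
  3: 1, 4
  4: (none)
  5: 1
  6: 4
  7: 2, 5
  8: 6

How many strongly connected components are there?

{1} is an SCC by itself.
{5} is an SCC by itself.
{4} is an SCC by itself.
{6} is an SCC by itself.
{7} is an SCC by itself.
(and 3 more singleton SCCs)
That gives 8 strongly connected components.

8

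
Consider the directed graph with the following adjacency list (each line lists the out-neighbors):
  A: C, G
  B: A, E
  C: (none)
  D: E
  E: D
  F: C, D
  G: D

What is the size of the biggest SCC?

2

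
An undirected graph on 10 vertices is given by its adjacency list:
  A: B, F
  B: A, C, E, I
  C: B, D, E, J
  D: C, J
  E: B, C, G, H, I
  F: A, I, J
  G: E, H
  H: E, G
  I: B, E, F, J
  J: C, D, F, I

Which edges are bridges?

none

The edges on the cycle E-H-G-E are not bridges since each lies on that cycle.
Every edge lies on some cycle, so there are no bridges.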